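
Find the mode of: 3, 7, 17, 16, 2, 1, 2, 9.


Frequencies: 1:1, 2:2, 3:1, 7:1, 9:1, 16:1, 17:1
Max frequency = 2
Mode = 2

Mode = 2


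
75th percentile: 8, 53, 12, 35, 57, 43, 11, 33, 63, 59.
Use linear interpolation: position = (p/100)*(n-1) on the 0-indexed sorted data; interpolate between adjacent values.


Sorted: 8, 11, 12, 33, 35, 43, 53, 57, 59, 63
n = 10
Index = 75/100 * 9 = 6.7500
Lower = data[6] = 53, Upper = data[7] = 57
P75 = 53 + 0.7500*(4) = 56.0000

P75 = 56.0000


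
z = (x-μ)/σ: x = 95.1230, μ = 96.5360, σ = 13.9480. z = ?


z = (95.1230 - 96.5360)/13.9480
= -1.4130/13.9480
= -0.1013

z = -0.1013


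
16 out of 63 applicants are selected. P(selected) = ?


P = 16/63 = 0.2540

P = 0.2540


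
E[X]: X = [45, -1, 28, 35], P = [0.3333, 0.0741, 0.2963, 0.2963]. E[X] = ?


E[X] = 45*0.3333 - 1*0.0741 + 28*0.2963 + 35*0.2963
= 14.9985 - 0.0741 + 8.2964 + 10.3705
= 33.5913

E[X] = 33.5913


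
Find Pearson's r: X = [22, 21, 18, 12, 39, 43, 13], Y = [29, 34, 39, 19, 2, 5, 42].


Mean X = 24.0000, Mean Y = 24.2857
SD X = 11.338934, SD Y = 14.848899
Cov = -137.000000
r = -137.000000/(11.338934*14.848899) = -0.8137

r = -0.8137


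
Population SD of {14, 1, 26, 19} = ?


Mean = 15.0000
Variance = 83.5000
SD = sqrt(83.5000) = 9.1378

SD = 9.1378


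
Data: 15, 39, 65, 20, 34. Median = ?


Sorted: 15, 20, 34, 39, 65
n = 5 (odd)
Middle value = 34

Median = 34


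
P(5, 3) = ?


P(5,3) = 5!/2!
= 120/2
= 60

P(5,3) = 60


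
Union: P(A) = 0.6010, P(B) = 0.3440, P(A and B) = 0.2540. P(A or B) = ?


P(A∪B) = 0.6010 + 0.3440 - 0.2540
= 0.9450 - 0.2540
= 0.6910

P(A∪B) = 0.6910


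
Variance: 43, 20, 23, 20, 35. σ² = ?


Mean = 28.2000
Squared deviations: 219.0400, 67.2400, 27.0400, 67.2400, 46.2400
Sum = 426.8000
Variance = 426.8000/5 = 85.3600

Variance = 85.3600


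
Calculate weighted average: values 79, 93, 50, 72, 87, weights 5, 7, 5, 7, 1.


Numerator = 79*5 + 93*7 + 50*5 + 72*7 + 87*1 = 1887
Denominator = 5 + 7 + 5 + 7 + 1 = 25
WM = 1887/25 = 75.4800

WM = 75.4800


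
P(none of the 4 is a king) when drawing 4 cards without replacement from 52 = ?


P(no kings) = (48/52) × (47/51) × (46/50) × (45/49)
= 0.7187

P = 0.7187


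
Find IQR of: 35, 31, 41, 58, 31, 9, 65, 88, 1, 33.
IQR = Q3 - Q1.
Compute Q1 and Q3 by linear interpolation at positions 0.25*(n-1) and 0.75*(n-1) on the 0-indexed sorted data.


Sorted: 1, 9, 31, 31, 33, 35, 41, 58, 65, 88
Q1 (25th %ile) = 31.0000
Q3 (75th %ile) = 53.7500
IQR = 53.7500 - 31.0000 = 22.7500

IQR = 22.7500


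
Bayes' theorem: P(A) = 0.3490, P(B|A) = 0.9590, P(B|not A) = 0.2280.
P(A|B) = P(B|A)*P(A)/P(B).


P(B) = P(B|A)*P(A) + P(B|A')*P(A')
= 0.9590*0.3490 + 0.2280*0.6510
= 0.334691 + 0.148428 = 0.483119
P(A|B) = 0.334691/0.483119 = 0.6928

P(A|B) = 0.6928


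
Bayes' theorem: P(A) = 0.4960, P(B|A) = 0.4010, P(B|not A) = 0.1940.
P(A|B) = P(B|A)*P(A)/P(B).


P(B) = P(B|A)*P(A) + P(B|A')*P(A')
= 0.4010*0.4960 + 0.1940*0.5040
= 0.198896 + 0.097776 = 0.296672
P(A|B) = 0.198896/0.296672 = 0.6704

P(A|B) = 0.6704


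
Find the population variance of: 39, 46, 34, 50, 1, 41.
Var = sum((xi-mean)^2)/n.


Mean = 35.1667
Squared deviations: 14.6944, 117.3611, 1.3611, 220.0278, 1167.3611, 34.0278
Sum = 1554.8333
Variance = 1554.8333/6 = 259.1389

Variance = 259.1389


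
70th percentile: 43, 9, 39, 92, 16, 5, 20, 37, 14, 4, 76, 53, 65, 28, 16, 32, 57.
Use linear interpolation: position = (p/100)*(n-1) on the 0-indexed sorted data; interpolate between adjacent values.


Sorted: 4, 5, 9, 14, 16, 16, 20, 28, 32, 37, 39, 43, 53, 57, 65, 76, 92
n = 17
Index = 70/100 * 16 = 11.2000
Lower = data[11] = 43, Upper = data[12] = 53
P70 = 43 + 0.2000*(10) = 45.0000

P70 = 45.0000


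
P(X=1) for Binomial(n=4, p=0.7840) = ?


C(4,1) = 4
p^1 = 0.784000
(1-p)^3 = 0.010078
P = 4 * 0.784000 * 0.010078 = 0.0316

P(X=1) = 0.0316


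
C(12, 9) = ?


C(12,9) = 12!/(9! × 3!)
= 479001600/(362880 × 6)
= 220

C(12,9) = 220


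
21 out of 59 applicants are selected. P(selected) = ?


P = 21/59 = 0.3559

P = 0.3559


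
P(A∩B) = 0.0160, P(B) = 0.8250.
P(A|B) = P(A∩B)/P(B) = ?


P(A|B) = 0.0160/0.8250 = 0.0194

P(A|B) = 0.0194


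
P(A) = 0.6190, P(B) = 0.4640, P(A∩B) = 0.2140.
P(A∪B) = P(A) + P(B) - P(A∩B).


P(A∪B) = 0.6190 + 0.4640 - 0.2140
= 1.0830 - 0.2140
= 0.8690

P(A∪B) = 0.8690


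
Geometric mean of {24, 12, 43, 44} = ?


Product = 24 × 12 × 43 × 44 = 544896
GM = 544896^(1/4) = 27.1693

GM = 27.1693


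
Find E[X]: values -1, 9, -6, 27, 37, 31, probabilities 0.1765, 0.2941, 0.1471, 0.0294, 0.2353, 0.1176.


E[X] = -1*0.1765 + 9*0.2941 - 6*0.1471 + 27*0.0294 + 37*0.2353 + 31*0.1176
= -0.1765 + 2.6469 - 0.8826 + 0.7938 + 8.7061 + 3.6456
= 14.7333

E[X] = 14.7333


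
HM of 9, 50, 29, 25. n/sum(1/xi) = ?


Sum of reciprocals = 1/9 + 1/50 + 1/29 + 1/25 = 0.205594
HM = 4/0.205594 = 19.4558

HM = 19.4558


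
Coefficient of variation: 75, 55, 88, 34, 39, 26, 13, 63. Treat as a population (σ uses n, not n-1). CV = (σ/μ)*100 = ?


Mean = 49.1250
SD = 23.9240
CV = (23.9240/49.1250)*100 = 48.7003%

CV = 48.7003%


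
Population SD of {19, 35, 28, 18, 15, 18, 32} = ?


Mean = 23.5714
Variance = 53.9592
SD = sqrt(53.9592) = 7.3457

SD = 7.3457


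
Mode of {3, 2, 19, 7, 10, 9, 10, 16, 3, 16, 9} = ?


Frequencies: 2:1, 3:2, 7:1, 9:2, 10:2, 16:2, 19:1
Max frequency = 2
Mode = 3, 9, 10, 16

Mode = 3, 9, 10, 16


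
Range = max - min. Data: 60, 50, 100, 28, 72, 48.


Max = 100, Min = 28
Range = 100 - 28 = 72

Range = 72


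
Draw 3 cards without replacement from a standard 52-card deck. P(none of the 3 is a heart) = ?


P(no hearts) = (39/52) × (38/51) × (37/50)
= 0.4135

P = 0.4135


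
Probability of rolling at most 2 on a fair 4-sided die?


Favorable outcomes (roll ≤ 2): 2
Total outcomes = 4
P = 2/4 = 0.5000

P = 0.5000


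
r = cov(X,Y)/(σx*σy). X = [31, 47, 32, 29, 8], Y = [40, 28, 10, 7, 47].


Mean X = 29.4000, Mean Y = 26.4000
SD X = 12.467558, SD Y = 15.856860
Cov = -85.160000
r = -85.160000/(12.467558*15.856860) = -0.4308

r = -0.4308


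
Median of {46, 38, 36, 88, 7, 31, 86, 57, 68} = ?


Sorted: 7, 31, 36, 38, 46, 57, 68, 86, 88
n = 9 (odd)
Middle value = 46

Median = 46


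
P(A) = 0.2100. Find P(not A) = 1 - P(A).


P(not A) = 1 - 0.2100 = 0.7900

P(not A) = 0.7900


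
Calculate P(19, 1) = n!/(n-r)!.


P(19,1) = 19!/18!
= 121645100408832000/6402373705728000
= 19

P(19,1) = 19


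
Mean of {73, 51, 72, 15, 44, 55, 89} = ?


Sum = 73 + 51 + 72 + 15 + 44 + 55 + 89 = 399
n = 7
Mean = 399/7 = 57.0000

Mean = 57.0000


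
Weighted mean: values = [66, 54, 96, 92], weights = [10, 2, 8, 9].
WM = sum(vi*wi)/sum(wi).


Numerator = 66*10 + 54*2 + 96*8 + 92*9 = 2364
Denominator = 10 + 2 + 8 + 9 = 29
WM = 2364/29 = 81.5172

WM = 81.5172


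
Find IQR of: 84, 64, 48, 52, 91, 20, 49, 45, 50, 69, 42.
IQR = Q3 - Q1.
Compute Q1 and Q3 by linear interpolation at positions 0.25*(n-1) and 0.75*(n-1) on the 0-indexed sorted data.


Sorted: 20, 42, 45, 48, 49, 50, 52, 64, 69, 84, 91
Q1 (25th %ile) = 46.5000
Q3 (75th %ile) = 66.5000
IQR = 66.5000 - 46.5000 = 20.0000

IQR = 20.0000


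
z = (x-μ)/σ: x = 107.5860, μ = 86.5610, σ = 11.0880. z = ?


z = (107.5860 - 86.5610)/11.0880
= 21.0250/11.0880
= 1.8962

z = 1.8962


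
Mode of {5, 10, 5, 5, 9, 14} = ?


Frequencies: 5:3, 9:1, 10:1, 14:1
Max frequency = 3
Mode = 5

Mode = 5


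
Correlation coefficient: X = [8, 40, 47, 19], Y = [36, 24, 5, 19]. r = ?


Mean X = 28.5000, Mean Y = 21.0000
SD X = 15.692355, SD Y = 11.113055
Cov = -137.500000
r = -137.500000/(15.692355*11.113055) = -0.7885

r = -0.7885


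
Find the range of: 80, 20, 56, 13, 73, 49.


Max = 80, Min = 13
Range = 80 - 13 = 67

Range = 67


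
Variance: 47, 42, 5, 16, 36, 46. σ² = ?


Mean = 32.0000
Squared deviations: 225.0000, 100.0000, 729.0000, 256.0000, 16.0000, 196.0000
Sum = 1522.0000
Variance = 1522.0000/6 = 253.6667

Variance = 253.6667


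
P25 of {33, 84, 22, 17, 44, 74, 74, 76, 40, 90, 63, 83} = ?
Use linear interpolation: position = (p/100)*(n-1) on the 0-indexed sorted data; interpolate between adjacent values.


Sorted: 17, 22, 33, 40, 44, 63, 74, 74, 76, 83, 84, 90
n = 12
Index = 25/100 * 11 = 2.7500
Lower = data[2] = 33, Upper = data[3] = 40
P25 = 33 + 0.7500*(7) = 38.2500

P25 = 38.2500


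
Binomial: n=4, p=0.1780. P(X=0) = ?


C(4,0) = 1
p^0 = 1.000000
(1-p)^4 = 0.456549
P = 1 * 1.000000 * 0.456549 = 0.4565

P(X=0) = 0.4565


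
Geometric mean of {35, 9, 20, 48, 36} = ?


Product = 35 × 9 × 20 × 48 × 36 = 10886400
GM = 10886400^(1/5) = 25.5492

GM = 25.5492


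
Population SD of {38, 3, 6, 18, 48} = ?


Mean = 22.6000
Variance = 312.6400
SD = sqrt(312.6400) = 17.6816

SD = 17.6816


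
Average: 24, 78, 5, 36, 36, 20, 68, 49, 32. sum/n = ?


Sum = 24 + 78 + 5 + 36 + 36 + 20 + 68 + 49 + 32 = 348
n = 9
Mean = 348/9 = 38.6667

Mean = 38.6667


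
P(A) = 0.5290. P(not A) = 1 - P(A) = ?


P(not A) = 1 - 0.5290 = 0.4710

P(not A) = 0.4710


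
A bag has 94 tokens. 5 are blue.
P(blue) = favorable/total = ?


P = 5/94 = 0.0532

P = 0.0532


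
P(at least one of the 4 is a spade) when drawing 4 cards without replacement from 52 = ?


P(at least one) = 1 - P(none)
P(none) = (39/52) × (38/51) × (37/50) × (36/49) = 0.303818
P(at least one) = 1 - 0.303818 = 0.6962

P = 0.6962


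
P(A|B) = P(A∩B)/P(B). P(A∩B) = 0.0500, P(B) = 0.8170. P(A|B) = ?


P(A|B) = 0.0500/0.8170 = 0.0612

P(A|B) = 0.0612


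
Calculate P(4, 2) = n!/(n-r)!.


P(4,2) = 4!/2!
= 24/2
= 12

P(4,2) = 12


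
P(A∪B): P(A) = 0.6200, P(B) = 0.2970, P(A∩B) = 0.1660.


P(A∪B) = 0.6200 + 0.2970 - 0.1660
= 0.9170 - 0.1660
= 0.7510

P(A∪B) = 0.7510


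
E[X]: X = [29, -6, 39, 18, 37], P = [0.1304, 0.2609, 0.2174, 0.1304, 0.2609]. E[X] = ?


E[X] = 29*0.1304 - 6*0.2609 + 39*0.2174 + 18*0.1304 + 37*0.2609
= 3.7816 - 1.5654 + 8.4786 + 2.3472 + 9.6533
= 22.6953

E[X] = 22.6953


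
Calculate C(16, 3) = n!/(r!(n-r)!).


C(16,3) = 16!/(3! × 13!)
= 20922789888000/(6 × 6227020800)
= 560

C(16,3) = 560


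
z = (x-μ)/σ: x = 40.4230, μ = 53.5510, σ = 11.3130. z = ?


z = (40.4230 - 53.5510)/11.3130
= -13.1280/11.3130
= -1.1604

z = -1.1604


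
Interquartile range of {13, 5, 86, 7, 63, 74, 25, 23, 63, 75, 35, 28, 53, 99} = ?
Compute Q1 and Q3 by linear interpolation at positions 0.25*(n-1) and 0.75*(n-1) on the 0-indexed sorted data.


Sorted: 5, 7, 13, 23, 25, 28, 35, 53, 63, 63, 74, 75, 86, 99
Q1 (25th %ile) = 23.5000
Q3 (75th %ile) = 71.2500
IQR = 71.2500 - 23.5000 = 47.7500

IQR = 47.7500


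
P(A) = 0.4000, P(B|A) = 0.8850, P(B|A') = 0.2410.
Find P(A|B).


P(B) = P(B|A)*P(A) + P(B|A')*P(A')
= 0.8850*0.4000 + 0.2410*0.6000
= 0.354000 + 0.144600 = 0.498600
P(A|B) = 0.354000/0.498600 = 0.7100

P(A|B) = 0.7100


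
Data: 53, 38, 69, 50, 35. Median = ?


Sorted: 35, 38, 50, 53, 69
n = 5 (odd)
Middle value = 50

Median = 50


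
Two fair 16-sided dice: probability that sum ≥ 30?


Total outcomes = 16×16 = 256
Favorable (sum ≥ 30): 6
P = 6/256 = 0.0234

P = 0.0234


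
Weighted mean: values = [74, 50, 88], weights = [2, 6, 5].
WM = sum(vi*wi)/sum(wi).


Numerator = 74*2 + 50*6 + 88*5 = 888
Denominator = 2 + 6 + 5 = 13
WM = 888/13 = 68.3077

WM = 68.3077


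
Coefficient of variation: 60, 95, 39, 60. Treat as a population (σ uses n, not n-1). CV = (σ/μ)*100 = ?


Mean = 63.5000
SD = 20.1060
CV = (20.1060/63.5000)*100 = 31.6629%

CV = 31.6629%


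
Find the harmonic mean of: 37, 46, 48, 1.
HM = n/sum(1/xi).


Sum of reciprocals = 1/37 + 1/46 + 1/48 + 1/1 = 1.069599
HM = 4/1.069599 = 3.7397

HM = 3.7397


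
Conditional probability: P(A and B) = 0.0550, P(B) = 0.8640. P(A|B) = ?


P(A|B) = 0.0550/0.8640 = 0.0637

P(A|B) = 0.0637


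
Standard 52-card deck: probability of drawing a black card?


26 black cards in 52 cards
P = 26/52 = 0.5000

P = 0.5000


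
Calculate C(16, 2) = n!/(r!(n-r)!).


C(16,2) = 16!/(2! × 14!)
= 20922789888000/(2 × 87178291200)
= 120

C(16,2) = 120


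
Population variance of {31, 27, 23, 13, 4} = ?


Mean = 19.6000
Squared deviations: 129.9600, 54.7600, 11.5600, 43.5600, 243.3600
Sum = 483.2000
Variance = 483.2000/5 = 96.6400

Variance = 96.6400


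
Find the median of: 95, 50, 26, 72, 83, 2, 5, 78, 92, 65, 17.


Sorted: 2, 5, 17, 26, 50, 65, 72, 78, 83, 92, 95
n = 11 (odd)
Middle value = 65

Median = 65


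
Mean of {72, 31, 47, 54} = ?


Sum = 72 + 31 + 47 + 54 = 204
n = 4
Mean = 204/4 = 51.0000

Mean = 51.0000


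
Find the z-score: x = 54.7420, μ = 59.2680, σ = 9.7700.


z = (54.7420 - 59.2680)/9.7700
= -4.5260/9.7700
= -0.4633

z = -0.4633


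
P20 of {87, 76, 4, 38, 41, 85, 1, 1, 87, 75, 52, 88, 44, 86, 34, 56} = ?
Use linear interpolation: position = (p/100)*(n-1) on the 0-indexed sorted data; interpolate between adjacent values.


Sorted: 1, 1, 4, 34, 38, 41, 44, 52, 56, 75, 76, 85, 86, 87, 87, 88
n = 16
Index = 20/100 * 15 = 3.0000
Lower = data[3] = 34, Upper = data[4] = 38
P20 = 34 + 0*(4) = 34.0000

P20 = 34.0000


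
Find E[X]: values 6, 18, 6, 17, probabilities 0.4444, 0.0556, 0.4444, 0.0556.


E[X] = 6*0.4444 + 18*0.0556 + 6*0.4444 + 17*0.0556
= 2.6664 + 1.0008 + 2.6664 + 0.9452
= 7.2788

E[X] = 7.2788


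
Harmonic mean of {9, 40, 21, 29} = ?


Sum of reciprocals = 1/9 + 1/40 + 1/21 + 1/29 = 0.218213
HM = 4/0.218213 = 18.3307

HM = 18.3307


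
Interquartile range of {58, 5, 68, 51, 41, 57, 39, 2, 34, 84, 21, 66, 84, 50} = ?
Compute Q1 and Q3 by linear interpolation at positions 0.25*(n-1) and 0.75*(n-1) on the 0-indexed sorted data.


Sorted: 2, 5, 21, 34, 39, 41, 50, 51, 57, 58, 66, 68, 84, 84
Q1 (25th %ile) = 35.2500
Q3 (75th %ile) = 64.0000
IQR = 64.0000 - 35.2500 = 28.7500

IQR = 28.7500


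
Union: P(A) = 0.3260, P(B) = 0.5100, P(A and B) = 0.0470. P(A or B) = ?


P(A∪B) = 0.3260 + 0.5100 - 0.0470
= 0.8360 - 0.0470
= 0.7890

P(A∪B) = 0.7890


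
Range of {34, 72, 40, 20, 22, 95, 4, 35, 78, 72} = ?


Max = 95, Min = 4
Range = 95 - 4 = 91

Range = 91


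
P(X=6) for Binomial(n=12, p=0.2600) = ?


C(12,6) = 924
p^6 = 0.000309
(1-p)^6 = 0.164206
P = 924 * 0.000309 * 0.164206 = 0.0469

P(X=6) = 0.0469


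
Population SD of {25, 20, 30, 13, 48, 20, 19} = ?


Mean = 25.0000
Variance = 112.0000
SD = sqrt(112.0000) = 10.5830

SD = 10.5830


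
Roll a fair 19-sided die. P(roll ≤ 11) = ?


Favorable outcomes (roll ≤ 11): 11
Total outcomes = 19
P = 11/19 = 0.5789

P = 0.5789


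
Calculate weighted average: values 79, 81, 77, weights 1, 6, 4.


Numerator = 79*1 + 81*6 + 77*4 = 873
Denominator = 1 + 6 + 4 = 11
WM = 873/11 = 79.3636

WM = 79.3636


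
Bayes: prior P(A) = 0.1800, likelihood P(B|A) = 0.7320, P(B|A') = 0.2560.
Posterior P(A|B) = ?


P(B) = P(B|A)*P(A) + P(B|A')*P(A')
= 0.7320*0.1800 + 0.2560*0.8200
= 0.131760 + 0.209920 = 0.341680
P(A|B) = 0.131760/0.341680 = 0.3856

P(A|B) = 0.3856


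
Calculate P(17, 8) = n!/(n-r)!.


P(17,8) = 17!/9!
= 355687428096000/362880
= 980179200

P(17,8) = 980179200


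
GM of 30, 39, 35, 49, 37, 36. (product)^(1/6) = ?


Product = 30 × 39 × 35 × 49 × 37 × 36 = 2672724600
GM = 2672724600^(1/6) = 37.2528

GM = 37.2528


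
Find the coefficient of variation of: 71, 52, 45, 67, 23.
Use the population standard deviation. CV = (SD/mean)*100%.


Mean = 51.6000
SD = 17.1767
CV = (17.1767/51.6000)*100 = 33.2882%

CV = 33.2882%


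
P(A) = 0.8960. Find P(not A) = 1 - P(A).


P(not A) = 1 - 0.8960 = 0.1040

P(not A) = 0.1040


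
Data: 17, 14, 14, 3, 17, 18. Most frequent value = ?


Frequencies: 3:1, 14:2, 17:2, 18:1
Max frequency = 2
Mode = 14, 17

Mode = 14, 17


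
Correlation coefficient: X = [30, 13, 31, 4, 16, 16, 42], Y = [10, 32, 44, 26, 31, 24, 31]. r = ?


Mean X = 21.7143, Mean Y = 28.2857
SD X = 12.079668, SD Y = 9.512612
Cov = 9.510204
r = 9.510204/(12.079668*9.512612) = 0.0828

r = 0.0828


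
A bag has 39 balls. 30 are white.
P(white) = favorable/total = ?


P = 30/39 = 0.7692

P = 0.7692


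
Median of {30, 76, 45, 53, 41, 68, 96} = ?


Sorted: 30, 41, 45, 53, 68, 76, 96
n = 7 (odd)
Middle value = 53

Median = 53


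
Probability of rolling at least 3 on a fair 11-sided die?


Favorable outcomes (roll ≥ 3): 9
Total outcomes = 11
P = 9/11 = 0.8182

P = 0.8182


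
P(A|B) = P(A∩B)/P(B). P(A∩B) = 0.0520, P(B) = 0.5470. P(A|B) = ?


P(A|B) = 0.0520/0.5470 = 0.0951

P(A|B) = 0.0951


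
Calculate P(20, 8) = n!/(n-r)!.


P(20,8) = 20!/12!
= 2432902008176640000/479001600
= 5079110400

P(20,8) = 5079110400


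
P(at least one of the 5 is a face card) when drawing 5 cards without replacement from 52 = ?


P(at least one) = 1 - P(none)
P(none) = (40/52) × (39/51) × (38/50) × (37/49) × (36/48) = 0.253181
P(at least one) = 1 - 0.253181 = 0.7468

P = 0.7468


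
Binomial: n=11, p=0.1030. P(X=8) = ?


C(11,8) = 165
p^8 = 1.266770e-08
(1-p)^3 = 0.721734
P = 165 * 1.266770e-08 * 0.721734 = 1.5085e-06

P(X=8) = 1.5085e-06


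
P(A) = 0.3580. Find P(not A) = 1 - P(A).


P(not A) = 1 - 0.3580 = 0.6420

P(not A) = 0.6420


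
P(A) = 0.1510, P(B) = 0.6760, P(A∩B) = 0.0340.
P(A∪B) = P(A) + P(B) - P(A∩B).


P(A∪B) = 0.1510 + 0.6760 - 0.0340
= 0.8270 - 0.0340
= 0.7930

P(A∪B) = 0.7930


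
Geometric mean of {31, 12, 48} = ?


Product = 31 × 12 × 48 = 17856
GM = 17856^(1/3) = 26.1373

GM = 26.1373


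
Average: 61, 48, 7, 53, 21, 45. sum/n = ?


Sum = 61 + 48 + 7 + 53 + 21 + 45 = 235
n = 6
Mean = 235/6 = 39.1667

Mean = 39.1667


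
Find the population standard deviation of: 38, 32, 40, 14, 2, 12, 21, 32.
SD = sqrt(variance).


Mean = 23.8750
Variance = 164.6094
SD = sqrt(164.6094) = 12.8300

SD = 12.8300


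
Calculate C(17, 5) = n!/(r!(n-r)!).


C(17,5) = 17!/(5! × 12!)
= 355687428096000/(120 × 479001600)
= 6188

C(17,5) = 6188


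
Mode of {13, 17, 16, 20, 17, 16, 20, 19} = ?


Frequencies: 13:1, 16:2, 17:2, 19:1, 20:2
Max frequency = 2
Mode = 16, 17, 20

Mode = 16, 17, 20


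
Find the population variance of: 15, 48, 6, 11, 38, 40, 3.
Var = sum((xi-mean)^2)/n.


Mean = 23.0000
Squared deviations: 64.0000, 625.0000, 289.0000, 144.0000, 225.0000, 289.0000, 400.0000
Sum = 2036.0000
Variance = 2036.0000/7 = 290.8571

Variance = 290.8571


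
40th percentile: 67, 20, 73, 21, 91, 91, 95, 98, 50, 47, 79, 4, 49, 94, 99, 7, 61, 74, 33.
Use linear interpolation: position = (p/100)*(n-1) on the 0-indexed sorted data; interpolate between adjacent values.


Sorted: 4, 7, 20, 21, 33, 47, 49, 50, 61, 67, 73, 74, 79, 91, 91, 94, 95, 98, 99
n = 19
Index = 40/100 * 18 = 7.2000
Lower = data[7] = 50, Upper = data[8] = 61
P40 = 50 + 0.2000*(11) = 52.2000

P40 = 52.2000


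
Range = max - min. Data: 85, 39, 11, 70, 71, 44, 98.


Max = 98, Min = 11
Range = 98 - 11 = 87

Range = 87


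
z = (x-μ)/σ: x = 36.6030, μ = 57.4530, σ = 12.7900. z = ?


z = (36.6030 - 57.4530)/12.7900
= -20.8500/12.7900
= -1.6302

z = -1.6302


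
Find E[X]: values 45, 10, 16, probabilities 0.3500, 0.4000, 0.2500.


E[X] = 45*0.3500 + 10*0.4000 + 16*0.2500
= 15.7500 + 4.0000 + 4.0000
= 23.7500

E[X] = 23.7500


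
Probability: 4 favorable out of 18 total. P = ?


P = 4/18 = 0.2222

P = 0.2222


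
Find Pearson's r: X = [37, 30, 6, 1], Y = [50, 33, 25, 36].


Mean X = 18.5000, Mean Y = 36.0000
SD X = 15.305228, SD Y = 9.027735
Cov = 90.500000
r = 90.500000/(15.305228*9.027735) = 0.6550

r = 0.6550


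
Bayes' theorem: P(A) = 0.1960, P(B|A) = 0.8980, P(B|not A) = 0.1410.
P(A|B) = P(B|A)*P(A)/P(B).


P(B) = P(B|A)*P(A) + P(B|A')*P(A')
= 0.8980*0.1960 + 0.1410*0.8040
= 0.176008 + 0.113364 = 0.289372
P(A|B) = 0.176008/0.289372 = 0.6082

P(A|B) = 0.6082


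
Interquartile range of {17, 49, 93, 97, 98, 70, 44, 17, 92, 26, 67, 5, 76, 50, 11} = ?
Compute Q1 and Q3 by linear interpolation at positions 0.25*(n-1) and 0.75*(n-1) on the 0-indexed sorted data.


Sorted: 5, 11, 17, 17, 26, 44, 49, 50, 67, 70, 76, 92, 93, 97, 98
Q1 (25th %ile) = 21.5000
Q3 (75th %ile) = 84.0000
IQR = 84.0000 - 21.5000 = 62.5000

IQR = 62.5000


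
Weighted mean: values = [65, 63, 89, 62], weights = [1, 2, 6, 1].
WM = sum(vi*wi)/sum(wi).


Numerator = 65*1 + 63*2 + 89*6 + 62*1 = 787
Denominator = 1 + 2 + 6 + 1 = 10
WM = 787/10 = 78.7000

WM = 78.7000


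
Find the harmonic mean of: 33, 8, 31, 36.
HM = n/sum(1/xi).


Sum of reciprocals = 1/33 + 1/8 + 1/31 + 1/36 = 0.215339
HM = 4/0.215339 = 18.5754

HM = 18.5754


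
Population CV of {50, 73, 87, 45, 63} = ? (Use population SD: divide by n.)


Mean = 63.6000
SD = 15.2787
CV = (15.2787/63.6000)*100 = 24.0232%

CV = 24.0232%


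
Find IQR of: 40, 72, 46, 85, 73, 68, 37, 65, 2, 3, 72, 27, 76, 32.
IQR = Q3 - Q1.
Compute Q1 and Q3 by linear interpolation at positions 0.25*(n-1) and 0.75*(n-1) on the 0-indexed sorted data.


Sorted: 2, 3, 27, 32, 37, 40, 46, 65, 68, 72, 72, 73, 76, 85
Q1 (25th %ile) = 33.2500
Q3 (75th %ile) = 72.0000
IQR = 72.0000 - 33.2500 = 38.7500

IQR = 38.7500


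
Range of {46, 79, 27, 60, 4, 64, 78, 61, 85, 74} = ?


Max = 85, Min = 4
Range = 85 - 4 = 81

Range = 81


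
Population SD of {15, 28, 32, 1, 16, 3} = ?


Mean = 15.8333
Variance = 132.4722
SD = sqrt(132.4722) = 11.5097

SD = 11.5097


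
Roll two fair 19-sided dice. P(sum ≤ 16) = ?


Total outcomes = 19×19 = 361
Favorable (sum ≤ 16): 120
P = 120/361 = 0.3324

P = 0.3324


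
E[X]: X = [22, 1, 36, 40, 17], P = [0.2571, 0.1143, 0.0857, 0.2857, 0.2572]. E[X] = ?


E[X] = 22*0.2571 + 1*0.1143 + 36*0.0857 + 40*0.2857 + 17*0.2572
= 5.6562 + 0.1143 + 3.0852 + 11.4280 + 4.3724
= 24.6561

E[X] = 24.6561


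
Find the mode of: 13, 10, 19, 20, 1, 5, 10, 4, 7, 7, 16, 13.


Frequencies: 1:1, 4:1, 5:1, 7:2, 10:2, 13:2, 16:1, 19:1, 20:1
Max frequency = 2
Mode = 7, 10, 13

Mode = 7, 10, 13


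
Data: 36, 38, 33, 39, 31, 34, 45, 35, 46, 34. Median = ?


Sorted: 31, 33, 34, 34, 35, 36, 38, 39, 45, 46
n = 10 (even)
Middle values: 35 and 36
Median = (35+36)/2 = 35.5000

Median = 35.5000


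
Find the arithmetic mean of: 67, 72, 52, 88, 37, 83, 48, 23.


Sum = 67 + 72 + 52 + 88 + 37 + 83 + 48 + 23 = 470
n = 8
Mean = 470/8 = 58.7500

Mean = 58.7500


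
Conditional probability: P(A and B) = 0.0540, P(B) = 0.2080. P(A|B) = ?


P(A|B) = 0.0540/0.2080 = 0.2596

P(A|B) = 0.2596


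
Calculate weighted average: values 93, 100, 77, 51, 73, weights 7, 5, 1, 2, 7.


Numerator = 93*7 + 100*5 + 77*1 + 51*2 + 73*7 = 1841
Denominator = 7 + 5 + 1 + 2 + 7 = 22
WM = 1841/22 = 83.6818

WM = 83.6818


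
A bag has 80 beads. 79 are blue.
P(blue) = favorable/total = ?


P = 79/80 = 0.9875

P = 0.9875


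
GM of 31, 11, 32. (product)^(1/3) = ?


Product = 31 × 11 × 32 = 10912
GM = 10912^(1/3) = 22.1803

GM = 22.1803


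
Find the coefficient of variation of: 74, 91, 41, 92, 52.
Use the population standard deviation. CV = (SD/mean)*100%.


Mean = 70.0000
SD = 20.5232
CV = (20.5232/70.0000)*100 = 29.3188%

CV = 29.3188%


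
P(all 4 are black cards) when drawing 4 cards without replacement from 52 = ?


P(all black cards) = (26/52) × (25/51) × (24/50) × (23/49)
= 0.0552

P = 0.0552


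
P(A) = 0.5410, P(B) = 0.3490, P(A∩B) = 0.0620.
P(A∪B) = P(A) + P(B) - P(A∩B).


P(A∪B) = 0.5410 + 0.3490 - 0.0620
= 0.8900 - 0.0620
= 0.8280

P(A∪B) = 0.8280


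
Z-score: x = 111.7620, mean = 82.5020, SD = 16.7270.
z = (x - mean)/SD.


z = (111.7620 - 82.5020)/16.7270
= 29.2600/16.7270
= 1.7493

z = 1.7493


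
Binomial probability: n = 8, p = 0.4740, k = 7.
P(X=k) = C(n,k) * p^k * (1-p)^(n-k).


C(8,7) = 8
p^7 = 0.005376
(1-p)^1 = 0.526000
P = 8 * 0.005376 * 0.526000 = 0.0226

P(X=7) = 0.0226


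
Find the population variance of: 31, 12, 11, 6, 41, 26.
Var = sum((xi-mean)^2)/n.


Mean = 21.1667
Squared deviations: 96.6944, 84.0278, 103.3611, 230.0278, 393.3611, 23.3611
Sum = 930.8333
Variance = 930.8333/6 = 155.1389

Variance = 155.1389


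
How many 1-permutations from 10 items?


P(10,1) = 10!/9!
= 3628800/362880
= 10

P(10,1) = 10


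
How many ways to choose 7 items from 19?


C(19,7) = 19!/(7! × 12!)
= 121645100408832000/(5040 × 479001600)
= 50388

C(19,7) = 50388


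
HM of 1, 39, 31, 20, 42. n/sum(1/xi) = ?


Sum of reciprocals = 1/1 + 1/39 + 1/31 + 1/20 + 1/42 = 1.131709
HM = 5/1.131709 = 4.4181

HM = 4.4181


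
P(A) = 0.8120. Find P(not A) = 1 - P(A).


P(not A) = 1 - 0.8120 = 0.1880

P(not A) = 0.1880


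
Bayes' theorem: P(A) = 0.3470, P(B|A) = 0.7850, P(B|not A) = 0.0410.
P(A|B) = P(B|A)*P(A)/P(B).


P(B) = P(B|A)*P(A) + P(B|A')*P(A')
= 0.7850*0.3470 + 0.0410*0.6530
= 0.272395 + 0.026773 = 0.299168
P(A|B) = 0.272395/0.299168 = 0.9105

P(A|B) = 0.9105


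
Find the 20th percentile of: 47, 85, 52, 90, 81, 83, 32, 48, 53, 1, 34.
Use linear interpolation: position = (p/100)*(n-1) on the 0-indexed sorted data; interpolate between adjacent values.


Sorted: 1, 32, 34, 47, 48, 52, 53, 81, 83, 85, 90
n = 11
Index = 20/100 * 10 = 2.0000
Lower = data[2] = 34, Upper = data[3] = 47
P20 = 34 + 0*(13) = 34.0000

P20 = 34.0000


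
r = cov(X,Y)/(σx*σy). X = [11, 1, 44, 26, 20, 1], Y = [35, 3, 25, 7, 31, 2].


Mean X = 17.1667, Mean Y = 17.1667
SD X = 15.093229, SD Y = 13.569779
Cov = 87.305556
r = 87.305556/(15.093229*13.569779) = 0.4263

r = 0.4263


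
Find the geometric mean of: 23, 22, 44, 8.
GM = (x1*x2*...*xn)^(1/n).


Product = 23 × 22 × 44 × 8 = 178112
GM = 178112^(1/4) = 20.5434

GM = 20.5434


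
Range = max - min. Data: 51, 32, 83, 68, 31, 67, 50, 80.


Max = 83, Min = 31
Range = 83 - 31 = 52

Range = 52


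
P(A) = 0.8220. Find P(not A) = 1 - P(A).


P(not A) = 1 - 0.8220 = 0.1780

P(not A) = 0.1780


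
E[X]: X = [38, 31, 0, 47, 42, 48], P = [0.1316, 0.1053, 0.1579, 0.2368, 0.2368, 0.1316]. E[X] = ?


E[X] = 38*0.1316 + 31*0.1053 + 0*0.1579 + 47*0.2368 + 42*0.2368 + 48*0.1316
= 5.0008 + 3.2643 + 0 + 11.1296 + 9.9456 + 6.3168
= 35.6571

E[X] = 35.6571


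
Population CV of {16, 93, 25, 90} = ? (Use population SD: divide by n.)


Mean = 56.0000
SD = 35.6581
CV = (35.6581/56.0000)*100 = 63.6752%

CV = 63.6752%


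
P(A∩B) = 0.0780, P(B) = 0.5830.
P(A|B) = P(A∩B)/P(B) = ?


P(A|B) = 0.0780/0.5830 = 0.1338

P(A|B) = 0.1338


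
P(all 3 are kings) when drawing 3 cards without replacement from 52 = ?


P(all kings) = (4/52) × (3/51) × (2/50)
= 0.0002

P = 0.0002


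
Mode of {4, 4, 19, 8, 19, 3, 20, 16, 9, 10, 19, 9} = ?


Frequencies: 3:1, 4:2, 8:1, 9:2, 10:1, 16:1, 19:3, 20:1
Max frequency = 3
Mode = 19

Mode = 19


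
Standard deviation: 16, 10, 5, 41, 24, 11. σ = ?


Mean = 17.8333
Variance = 141.8056
SD = sqrt(141.8056) = 11.9082

SD = 11.9082


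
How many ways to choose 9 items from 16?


C(16,9) = 16!/(9! × 7!)
= 20922789888000/(362880 × 5040)
= 11440

C(16,9) = 11440


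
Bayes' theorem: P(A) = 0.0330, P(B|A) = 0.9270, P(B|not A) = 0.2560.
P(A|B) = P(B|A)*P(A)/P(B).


P(B) = P(B|A)*P(A) + P(B|A')*P(A')
= 0.9270*0.0330 + 0.2560*0.9670
= 0.030591 + 0.247552 = 0.278143
P(A|B) = 0.030591/0.278143 = 0.1100

P(A|B) = 0.1100


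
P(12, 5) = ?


P(12,5) = 12!/7!
= 479001600/5040
= 95040

P(12,5) = 95040


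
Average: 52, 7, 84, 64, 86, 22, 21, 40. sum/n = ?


Sum = 52 + 7 + 84 + 64 + 86 + 22 + 21 + 40 = 376
n = 8
Mean = 376/8 = 47.0000

Mean = 47.0000


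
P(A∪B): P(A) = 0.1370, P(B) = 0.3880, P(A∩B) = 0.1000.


P(A∪B) = 0.1370 + 0.3880 - 0.1000
= 0.5250 - 0.1000
= 0.4250

P(A∪B) = 0.4250


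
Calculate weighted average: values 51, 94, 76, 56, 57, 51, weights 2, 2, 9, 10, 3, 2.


Numerator = 51*2 + 94*2 + 76*9 + 56*10 + 57*3 + 51*2 = 1807
Denominator = 2 + 2 + 9 + 10 + 3 + 2 = 28
WM = 1807/28 = 64.5357

WM = 64.5357


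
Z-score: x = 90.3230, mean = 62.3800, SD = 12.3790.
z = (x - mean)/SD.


z = (90.3230 - 62.3800)/12.3790
= 27.9430/12.3790
= 2.2573

z = 2.2573


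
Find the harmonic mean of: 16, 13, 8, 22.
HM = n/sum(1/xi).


Sum of reciprocals = 1/16 + 1/13 + 1/8 + 1/22 = 0.309878
HM = 4/0.309878 = 12.9083

HM = 12.9083


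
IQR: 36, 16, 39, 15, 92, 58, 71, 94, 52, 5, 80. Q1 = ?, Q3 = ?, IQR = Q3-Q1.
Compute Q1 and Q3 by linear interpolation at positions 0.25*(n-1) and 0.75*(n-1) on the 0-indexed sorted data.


Sorted: 5, 15, 16, 36, 39, 52, 58, 71, 80, 92, 94
Q1 (25th %ile) = 26.0000
Q3 (75th %ile) = 75.5000
IQR = 75.5000 - 26.0000 = 49.5000

IQR = 49.5000


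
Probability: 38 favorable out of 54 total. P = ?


P = 38/54 = 0.7037

P = 0.7037


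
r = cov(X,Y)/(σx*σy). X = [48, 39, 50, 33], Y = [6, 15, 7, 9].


Mean X = 42.5000, Mean Y = 9.2500
SD X = 6.873864, SD Y = 3.491060
Cov = -13.125000
r = -13.125000/(6.873864*3.491060) = -0.5469

r = -0.5469


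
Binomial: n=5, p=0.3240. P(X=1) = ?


C(5,1) = 5
p^1 = 0.324000
(1-p)^4 = 0.208827
P = 5 * 0.324000 * 0.208827 = 0.3383

P(X=1) = 0.3383


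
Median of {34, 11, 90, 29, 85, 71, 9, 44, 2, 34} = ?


Sorted: 2, 9, 11, 29, 34, 34, 44, 71, 85, 90
n = 10 (even)
Middle values: 34 and 34
Median = (34+34)/2 = 34.0000

Median = 34.0000


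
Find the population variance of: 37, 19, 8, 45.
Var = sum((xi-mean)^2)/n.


Mean = 27.2500
Squared deviations: 95.0625, 68.0625, 370.5625, 315.0625
Sum = 848.7500
Variance = 848.7500/4 = 212.1875

Variance = 212.1875


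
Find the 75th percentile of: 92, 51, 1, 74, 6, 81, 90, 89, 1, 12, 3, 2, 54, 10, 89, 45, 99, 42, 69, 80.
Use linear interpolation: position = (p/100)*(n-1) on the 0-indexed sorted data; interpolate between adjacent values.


Sorted: 1, 1, 2, 3, 6, 10, 12, 42, 45, 51, 54, 69, 74, 80, 81, 89, 89, 90, 92, 99
n = 20
Index = 75/100 * 19 = 14.2500
Lower = data[14] = 81, Upper = data[15] = 89
P75 = 81 + 0.2500*(8) = 83.0000

P75 = 83.0000


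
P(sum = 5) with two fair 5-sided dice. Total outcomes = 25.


Total outcomes = 5×5 = 25
Favorable (sum = 5): 4
P = 4/25 = 0.1600

P = 0.1600


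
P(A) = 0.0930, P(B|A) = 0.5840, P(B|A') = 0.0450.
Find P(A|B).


P(B) = P(B|A)*P(A) + P(B|A')*P(A')
= 0.5840*0.0930 + 0.0450*0.9070
= 0.054312 + 0.040815 = 0.095127
P(A|B) = 0.054312/0.095127 = 0.5709

P(A|B) = 0.5709


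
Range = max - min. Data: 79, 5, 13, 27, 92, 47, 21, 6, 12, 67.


Max = 92, Min = 5
Range = 92 - 5 = 87

Range = 87


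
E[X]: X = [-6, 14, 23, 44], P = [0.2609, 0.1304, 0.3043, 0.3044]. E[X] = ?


E[X] = -6*0.2609 + 14*0.1304 + 23*0.3043 + 44*0.3044
= -1.5654 + 1.8256 + 6.9989 + 13.3936
= 20.6527

E[X] = 20.6527


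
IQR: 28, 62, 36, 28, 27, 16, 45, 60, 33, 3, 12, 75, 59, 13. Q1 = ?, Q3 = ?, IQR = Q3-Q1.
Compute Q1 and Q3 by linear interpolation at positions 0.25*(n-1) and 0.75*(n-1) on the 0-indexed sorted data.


Sorted: 3, 12, 13, 16, 27, 28, 28, 33, 36, 45, 59, 60, 62, 75
Q1 (25th %ile) = 18.7500
Q3 (75th %ile) = 55.5000
IQR = 55.5000 - 18.7500 = 36.7500

IQR = 36.7500


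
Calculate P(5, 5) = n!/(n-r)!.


P(5,5) = 5!/0!
= 120/1
= 120

P(5,5) = 120


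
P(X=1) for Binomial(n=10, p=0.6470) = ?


C(10,1) = 10
p^1 = 0.647000
(1-p)^9 = 8.510838e-05
P = 10 * 0.647000 * 8.510838e-05 = 0.0006

P(X=1) = 0.0006


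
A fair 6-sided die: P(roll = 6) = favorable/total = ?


Favorable outcomes (roll = 6): 1
Total outcomes = 6
P = 1/6 = 0.1667

P = 0.1667


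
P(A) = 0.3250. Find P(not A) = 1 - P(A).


P(not A) = 1 - 0.3250 = 0.6750

P(not A) = 0.6750


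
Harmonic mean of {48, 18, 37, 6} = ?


Sum of reciprocals = 1/48 + 1/18 + 1/37 + 1/6 = 0.270083
HM = 4/0.270083 = 14.8103

HM = 14.8103


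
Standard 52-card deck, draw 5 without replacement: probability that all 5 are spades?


P(all spades) = (13/52) × (12/51) × (11/50) × (10/49) × (9/48)
= 0.0005

P = 0.0005


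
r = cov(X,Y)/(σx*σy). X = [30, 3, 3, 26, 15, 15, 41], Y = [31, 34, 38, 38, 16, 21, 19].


Mean X = 19.0000, Mean Y = 28.1429
SD X = 13.082158, SD Y = 8.609440
Cov = -39.285714
r = -39.285714/(13.082158*8.609440) = -0.3488

r = -0.3488


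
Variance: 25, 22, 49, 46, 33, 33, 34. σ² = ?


Mean = 34.5714
Squared deviations: 91.6122, 158.0408, 208.1837, 130.6122, 2.4694, 2.4694, 0.3265
Sum = 593.7143
Variance = 593.7143/7 = 84.8163

Variance = 84.8163


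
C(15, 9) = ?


C(15,9) = 15!/(9! × 6!)
= 1307674368000/(362880 × 720)
= 5005

C(15,9) = 5005


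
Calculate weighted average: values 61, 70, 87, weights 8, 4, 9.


Numerator = 61*8 + 70*4 + 87*9 = 1551
Denominator = 8 + 4 + 9 = 21
WM = 1551/21 = 73.8571

WM = 73.8571


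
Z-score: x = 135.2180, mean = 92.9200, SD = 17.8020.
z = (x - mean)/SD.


z = (135.2180 - 92.9200)/17.8020
= 42.2980/17.8020
= 2.3760

z = 2.3760


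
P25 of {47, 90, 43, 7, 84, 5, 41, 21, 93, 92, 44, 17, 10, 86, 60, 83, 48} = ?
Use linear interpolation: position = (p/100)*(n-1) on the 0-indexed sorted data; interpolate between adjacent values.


Sorted: 5, 7, 10, 17, 21, 41, 43, 44, 47, 48, 60, 83, 84, 86, 90, 92, 93
n = 17
Index = 25/100 * 16 = 4.0000
Lower = data[4] = 21, Upper = data[5] = 41
P25 = 21 + 0*(20) = 21.0000

P25 = 21.0000


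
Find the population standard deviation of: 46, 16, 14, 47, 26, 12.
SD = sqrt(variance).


Mean = 26.8333
Variance = 212.8056
SD = sqrt(212.8056) = 14.5879

SD = 14.5879


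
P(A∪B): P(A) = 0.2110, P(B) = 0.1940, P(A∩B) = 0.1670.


P(A∪B) = 0.2110 + 0.1940 - 0.1670
= 0.4050 - 0.1670
= 0.2380

P(A∪B) = 0.2380


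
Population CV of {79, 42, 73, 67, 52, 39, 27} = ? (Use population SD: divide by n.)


Mean = 54.1429
SD = 17.9557
CV = (17.9557/54.1429)*100 = 33.1636%

CV = 33.1636%


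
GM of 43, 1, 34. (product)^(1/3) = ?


Product = 43 × 1 × 34 = 1462
GM = 1462^(1/3) = 11.3496

GM = 11.3496


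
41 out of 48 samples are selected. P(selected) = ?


P = 41/48 = 0.8542

P = 0.8542


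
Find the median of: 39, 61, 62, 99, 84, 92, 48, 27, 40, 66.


Sorted: 27, 39, 40, 48, 61, 62, 66, 84, 92, 99
n = 10 (even)
Middle values: 61 and 62
Median = (61+62)/2 = 61.5000

Median = 61.5000


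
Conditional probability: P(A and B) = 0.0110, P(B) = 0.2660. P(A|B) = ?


P(A|B) = 0.0110/0.2660 = 0.0414

P(A|B) = 0.0414


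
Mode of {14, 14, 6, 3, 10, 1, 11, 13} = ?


Frequencies: 1:1, 3:1, 6:1, 10:1, 11:1, 13:1, 14:2
Max frequency = 2
Mode = 14

Mode = 14


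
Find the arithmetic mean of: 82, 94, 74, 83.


Sum = 82 + 94 + 74 + 83 = 333
n = 4
Mean = 333/4 = 83.2500

Mean = 83.2500


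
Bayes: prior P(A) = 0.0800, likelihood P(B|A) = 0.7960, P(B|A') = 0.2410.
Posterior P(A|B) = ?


P(B) = P(B|A)*P(A) + P(B|A')*P(A')
= 0.7960*0.0800 + 0.2410*0.9200
= 0.063680 + 0.221720 = 0.285400
P(A|B) = 0.063680/0.285400 = 0.2231

P(A|B) = 0.2231


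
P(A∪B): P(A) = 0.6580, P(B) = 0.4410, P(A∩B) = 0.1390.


P(A∪B) = 0.6580 + 0.4410 - 0.1390
= 1.0990 - 0.1390
= 0.9600

P(A∪B) = 0.9600


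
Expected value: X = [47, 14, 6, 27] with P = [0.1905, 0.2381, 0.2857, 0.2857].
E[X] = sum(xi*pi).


E[X] = 47*0.1905 + 14*0.2381 + 6*0.2857 + 27*0.2857
= 8.9535 + 3.3334 + 1.7142 + 7.7139
= 21.7150

E[X] = 21.7150


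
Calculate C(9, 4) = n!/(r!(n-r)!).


C(9,4) = 9!/(4! × 5!)
= 362880/(24 × 120)
= 126

C(9,4) = 126


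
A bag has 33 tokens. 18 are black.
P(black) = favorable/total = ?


P = 18/33 = 0.5455

P = 0.5455


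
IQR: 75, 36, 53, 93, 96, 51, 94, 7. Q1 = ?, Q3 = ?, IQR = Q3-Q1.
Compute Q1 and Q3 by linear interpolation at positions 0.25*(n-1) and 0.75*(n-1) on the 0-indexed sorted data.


Sorted: 7, 36, 51, 53, 75, 93, 94, 96
Q1 (25th %ile) = 47.2500
Q3 (75th %ile) = 93.2500
IQR = 93.2500 - 47.2500 = 46.0000

IQR = 46.0000


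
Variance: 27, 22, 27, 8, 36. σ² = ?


Mean = 24.0000
Squared deviations: 9.0000, 4.0000, 9.0000, 256.0000, 144.0000
Sum = 422.0000
Variance = 422.0000/5 = 84.4000

Variance = 84.4000


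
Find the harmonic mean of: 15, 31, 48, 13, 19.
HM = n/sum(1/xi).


Sum of reciprocals = 1/15 + 1/31 + 1/48 + 1/13 + 1/19 = 0.249313
HM = 5/0.249313 = 20.0551

HM = 20.0551


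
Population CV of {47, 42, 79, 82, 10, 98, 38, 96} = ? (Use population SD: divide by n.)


Mean = 61.5000
SD = 29.6732
CV = (29.6732/61.5000)*100 = 48.2491%

CV = 48.2491%


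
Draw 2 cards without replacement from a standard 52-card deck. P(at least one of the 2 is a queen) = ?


P(at least one) = 1 - P(none)
P(none) = (48/52) × (47/51) = 0.850679
P(at least one) = 1 - 0.850679 = 0.1493

P = 0.1493


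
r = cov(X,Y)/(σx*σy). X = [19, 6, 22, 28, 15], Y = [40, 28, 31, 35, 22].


Mean X = 18.0000, Mean Y = 31.2000
SD X = 7.348469, SD Y = 6.112283
Cov = 22.400000
r = 22.400000/(7.348469*6.112283) = 0.4987

r = 0.4987


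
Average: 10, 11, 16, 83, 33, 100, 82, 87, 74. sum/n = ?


Sum = 10 + 11 + 16 + 83 + 33 + 100 + 82 + 87 + 74 = 496
n = 9
Mean = 496/9 = 55.1111

Mean = 55.1111


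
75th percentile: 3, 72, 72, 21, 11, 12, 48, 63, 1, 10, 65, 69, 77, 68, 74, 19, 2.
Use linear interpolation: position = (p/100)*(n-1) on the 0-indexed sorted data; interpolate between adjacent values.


Sorted: 1, 2, 3, 10, 11, 12, 19, 21, 48, 63, 65, 68, 69, 72, 72, 74, 77
n = 17
Index = 75/100 * 16 = 12.0000
Lower = data[12] = 69, Upper = data[13] = 72
P75 = 69 + 0*(3) = 69.0000

P75 = 69.0000


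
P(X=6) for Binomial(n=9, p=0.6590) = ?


C(9,6) = 84
p^6 = 0.081905
(1-p)^3 = 0.039652
P = 84 * 0.081905 * 0.039652 = 0.2728

P(X=6) = 0.2728


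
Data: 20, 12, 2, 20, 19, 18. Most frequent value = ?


Frequencies: 2:1, 12:1, 18:1, 19:1, 20:2
Max frequency = 2
Mode = 20

Mode = 20


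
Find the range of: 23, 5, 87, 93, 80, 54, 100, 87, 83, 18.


Max = 100, Min = 5
Range = 100 - 5 = 95

Range = 95


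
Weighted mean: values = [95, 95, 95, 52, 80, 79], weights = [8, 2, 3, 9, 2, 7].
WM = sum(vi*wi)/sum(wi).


Numerator = 95*8 + 95*2 + 95*3 + 52*9 + 80*2 + 79*7 = 2416
Denominator = 8 + 2 + 3 + 9 + 2 + 7 = 31
WM = 2416/31 = 77.9355

WM = 77.9355


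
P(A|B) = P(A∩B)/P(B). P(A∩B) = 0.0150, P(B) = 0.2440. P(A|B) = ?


P(A|B) = 0.0150/0.2440 = 0.0615

P(A|B) = 0.0615


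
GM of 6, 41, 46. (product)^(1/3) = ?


Product = 6 × 41 × 46 = 11316
GM = 11316^(1/3) = 22.4508

GM = 22.4508


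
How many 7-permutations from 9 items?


P(9,7) = 9!/2!
= 362880/2
= 181440

P(9,7) = 181440


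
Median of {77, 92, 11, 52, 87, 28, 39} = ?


Sorted: 11, 28, 39, 52, 77, 87, 92
n = 7 (odd)
Middle value = 52

Median = 52


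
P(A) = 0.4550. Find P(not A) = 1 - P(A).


P(not A) = 1 - 0.4550 = 0.5450

P(not A) = 0.5450


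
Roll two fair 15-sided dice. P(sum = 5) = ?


Total outcomes = 15×15 = 225
Favorable (sum = 5): 4
P = 4/225 = 0.0178

P = 0.0178


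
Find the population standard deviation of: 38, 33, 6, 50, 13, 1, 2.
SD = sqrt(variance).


Mean = 20.4286
Variance = 331.6735
SD = sqrt(331.6735) = 18.2119

SD = 18.2119


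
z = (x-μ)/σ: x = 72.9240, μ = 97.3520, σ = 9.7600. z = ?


z = (72.9240 - 97.3520)/9.7600
= -24.4280/9.7600
= -2.5029

z = -2.5029


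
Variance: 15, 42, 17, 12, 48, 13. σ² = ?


Mean = 24.5000
Squared deviations: 90.2500, 306.2500, 56.2500, 156.2500, 552.2500, 132.2500
Sum = 1293.5000
Variance = 1293.5000/6 = 215.5833

Variance = 215.5833


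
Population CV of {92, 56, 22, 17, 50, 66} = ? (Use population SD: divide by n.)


Mean = 50.5000
SD = 25.5848
CV = (25.5848/50.5000)*100 = 50.6630%

CV = 50.6630%
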